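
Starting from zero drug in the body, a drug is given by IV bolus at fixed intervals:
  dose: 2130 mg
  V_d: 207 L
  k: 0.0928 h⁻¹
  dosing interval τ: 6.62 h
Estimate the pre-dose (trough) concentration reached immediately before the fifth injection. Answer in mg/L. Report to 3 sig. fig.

11.1 mg/L

C₀ per dose = Dose / Vd = 2130 / 207 = 10.29 mg/L
Fraction remaining after one interval: r = e^(−kτ) = e^(−0.09280 × 6.62) = 0.5410
Before dose 5, 4 doses have been given (aged 1τ, 2τ, 3τ, 4τ).
C_trough = C₀ × (r + r² + … + r^4) = C₀ × r(1−r^4)/(1−r)
        = 10.29 × 0.5410 × (1 − 0.08566) / (1 − 0.5410) = 11.09 mg/L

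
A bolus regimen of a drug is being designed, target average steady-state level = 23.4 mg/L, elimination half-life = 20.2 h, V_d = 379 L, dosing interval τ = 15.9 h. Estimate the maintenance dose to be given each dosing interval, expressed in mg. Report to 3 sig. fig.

4840 mg

k = ln2 / t½ = 0.693147 / 20.2 = 0.03431 h⁻¹
CL = k × Vd = 0.03431 × 379 = 13.00 L/h
At steady state, Dose/τ = Css × CL.
Dose = Css × CL × τ = 23.4 × 13.00 × 15.9 = 4837 mg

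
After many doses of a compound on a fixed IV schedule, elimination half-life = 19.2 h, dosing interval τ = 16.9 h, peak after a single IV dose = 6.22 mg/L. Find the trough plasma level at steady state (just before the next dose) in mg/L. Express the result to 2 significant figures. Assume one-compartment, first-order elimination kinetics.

7.4 mg/L

k = ln2 / t½ = 0.693147 / 19.2 = 0.03610 h⁻¹
e^(−kτ) = e^(−0.03610 × 16.9) = 0.5433
Accumulation ratio R = 1 / (1 − e^(−kτ)) = 1 / (1 − 0.5433) = 2.190
Steady-state trough = C₀ × R × e^(−kτ) = 6.22 × 2.190 × 0.5433 = 7.401 mg/L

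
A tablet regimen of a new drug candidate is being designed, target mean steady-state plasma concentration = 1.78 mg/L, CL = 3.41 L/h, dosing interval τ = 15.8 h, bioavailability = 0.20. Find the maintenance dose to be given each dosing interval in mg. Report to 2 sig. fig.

480 mg

At steady state, F × (Dose/τ) = Css × CL.
Dose = Css × CL × τ / F = 1.78 × 3.410 × 15.8 / 0.20 = 479.5 mg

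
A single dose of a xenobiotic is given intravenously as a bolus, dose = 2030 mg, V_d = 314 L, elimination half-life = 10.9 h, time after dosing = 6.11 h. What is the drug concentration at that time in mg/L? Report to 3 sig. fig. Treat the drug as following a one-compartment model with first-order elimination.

4.38 mg/L

C₀ = Dose / Vd = 2030 / 314 = 6.465 mg/L
k = ln2 / t½ = 0.693147 / 10.9 = 0.06359 h⁻¹
C = C₀ · e^(−k·t) = 6.465 × e^(−0.06359 × 6.11)
  = 6.465 × 0.6780 = 4.383 mg/L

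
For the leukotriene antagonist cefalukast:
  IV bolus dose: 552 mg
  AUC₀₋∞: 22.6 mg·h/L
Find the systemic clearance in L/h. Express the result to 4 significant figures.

CL = Dose / AUC = 552 / 22.6 = 24.42 L/h

24.42 L/h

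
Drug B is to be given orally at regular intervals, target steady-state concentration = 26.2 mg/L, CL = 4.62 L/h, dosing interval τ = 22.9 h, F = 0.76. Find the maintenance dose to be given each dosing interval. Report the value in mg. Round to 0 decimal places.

At steady state, F × (Dose/τ) = Css × CL.
Dose = Css × CL × τ / F = 26.2 × 4.620 × 22.9 / 0.76 = 3647 mg

3647 mg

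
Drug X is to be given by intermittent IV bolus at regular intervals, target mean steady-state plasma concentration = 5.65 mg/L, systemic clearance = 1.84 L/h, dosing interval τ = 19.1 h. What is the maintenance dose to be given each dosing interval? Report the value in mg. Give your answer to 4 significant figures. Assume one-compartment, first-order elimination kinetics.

198.6 mg

At steady state, Dose/τ = Css × CL.
Dose = Css × CL × τ = 5.65 × 1.840 × 19.1 = 198.6 mg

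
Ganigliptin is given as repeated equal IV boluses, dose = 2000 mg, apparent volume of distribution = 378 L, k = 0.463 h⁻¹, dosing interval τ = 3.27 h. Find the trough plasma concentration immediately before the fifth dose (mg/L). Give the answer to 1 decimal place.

1.5 mg/L

C₀ per dose = Dose / Vd = 2000 / 378 = 5.291 mg/L
Fraction remaining after one interval: r = e^(−kτ) = e^(−0.4630 × 3.27) = 0.2200
Before dose 5, 4 doses have been given (aged 1τ, 2τ, 3τ, 4τ).
C_trough = C₀ × (r + r² + … + r^4) = C₀ × r(1−r^4)/(1−r)
        = 5.291 × 0.2200 × (1 − 0.002343) / (1 − 0.2200) = 1.489 mg/L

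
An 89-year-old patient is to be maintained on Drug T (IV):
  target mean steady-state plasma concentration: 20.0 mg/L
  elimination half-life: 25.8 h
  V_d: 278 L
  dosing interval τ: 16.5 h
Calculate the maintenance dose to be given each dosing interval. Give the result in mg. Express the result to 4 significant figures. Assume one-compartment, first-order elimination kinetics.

2465 mg

k = ln2 / t½ = 0.693147 / 25.8 = 0.02687 h⁻¹
CL = k × Vd = 0.02687 × 278 = 7.470 L/h
At steady state, Dose/τ = Css × CL.
Dose = Css × CL × τ = 20.0 × 7.470 × 16.5 = 2465 mg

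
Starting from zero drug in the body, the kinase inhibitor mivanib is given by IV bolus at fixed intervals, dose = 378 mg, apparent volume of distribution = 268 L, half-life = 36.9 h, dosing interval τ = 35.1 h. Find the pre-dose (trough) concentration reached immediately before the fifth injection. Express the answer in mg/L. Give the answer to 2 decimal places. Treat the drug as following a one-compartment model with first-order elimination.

1.40 mg/L

C₀ per dose = Dose / Vd = 378 / 268 = 1.410 mg/L
k = ln2 / t½ = 0.693147 / 36.9 = 0.01878 h⁻¹
Fraction remaining after one interval: r = e^(−kτ) = e^(−0.01878 × 35.1) = 0.5173
Before dose 5, 4 doses have been given (aged 1τ, 2τ, 3τ, 4τ).
C_trough = C₀ × (r + r² + … + r^4) = C₀ × r(1−r^4)/(1−r)
        = 1.410 × 0.5173 × (1 − 0.07161) / (1 − 0.5173) = 1.403 mg/L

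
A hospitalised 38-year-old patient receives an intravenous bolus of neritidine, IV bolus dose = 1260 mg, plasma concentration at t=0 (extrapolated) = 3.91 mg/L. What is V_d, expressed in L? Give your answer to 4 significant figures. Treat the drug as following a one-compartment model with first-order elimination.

322.3 L

Vd = Dose / C₀ = 1260 / 3.91 = 322.3 L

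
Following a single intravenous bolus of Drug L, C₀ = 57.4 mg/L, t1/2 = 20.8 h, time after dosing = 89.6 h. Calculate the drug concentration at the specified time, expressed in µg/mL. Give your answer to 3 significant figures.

k = ln2 / t½ = 0.693147 / 20.8 = 0.03332 h⁻¹
C = C₀ · e^(−k·t) = 57.40 × e^(−0.03332 × 89.6)
  = 57.40 × 0.05052 = 2.900 mg/L
(2.900 mg/L = 2.900 µg/mL)

2.90 µg/mL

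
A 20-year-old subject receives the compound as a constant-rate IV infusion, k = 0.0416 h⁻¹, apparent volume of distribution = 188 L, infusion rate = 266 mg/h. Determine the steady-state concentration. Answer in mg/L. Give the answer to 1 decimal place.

CL = k × Vd = 0.04160 × 188 = 7.821 L/h
At steady state Css = R₀ / CL = 266 / 7.821 = 34.01 mg/L

34.0 mg/L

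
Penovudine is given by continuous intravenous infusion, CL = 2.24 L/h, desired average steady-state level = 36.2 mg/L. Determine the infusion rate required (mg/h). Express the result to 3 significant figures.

At steady state, infusion rate R₀ = Css × CL = 36.2 × 2.240 = 81.09 mg/h

81.1 mg/h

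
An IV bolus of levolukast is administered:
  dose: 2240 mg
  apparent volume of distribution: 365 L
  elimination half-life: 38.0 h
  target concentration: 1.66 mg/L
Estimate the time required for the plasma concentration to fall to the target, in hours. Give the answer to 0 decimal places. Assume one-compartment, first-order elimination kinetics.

72 h

C₀ = Dose / Vd = 2240 / 365 = 6.137 mg/L
k = ln2 / t½ = 0.693147 / 38.0 = 0.01824 h⁻¹
t = ln(C₀ / C) / k = ln(6.137 / 1.66) / 0.01824
  = ln(3.697) / 0.01824 = 1.308 / 0.01824 = 71.71 h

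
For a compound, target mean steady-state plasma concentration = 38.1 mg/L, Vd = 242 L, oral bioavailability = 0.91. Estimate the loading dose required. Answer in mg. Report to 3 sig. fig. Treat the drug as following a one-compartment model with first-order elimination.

10100 mg

LD = Css × Vd / F = 38.1 × 242 / 0.91 = 10130 mg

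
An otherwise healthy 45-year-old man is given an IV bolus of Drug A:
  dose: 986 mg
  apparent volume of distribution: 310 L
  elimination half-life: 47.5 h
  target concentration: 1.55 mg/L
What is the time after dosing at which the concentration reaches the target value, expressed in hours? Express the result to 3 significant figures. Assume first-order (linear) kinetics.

C₀ = Dose / Vd = 986.0 / 310 = 3.181 mg/L
k = ln2 / t½ = 0.693147 / 47.5 = 0.01459 h⁻¹
t = ln(C₀ / C) / k = ln(3.181 / 1.55) / 0.01459
  = ln(2.052) / 0.01459 = 0.7188 / 0.01459 = 49.27 h

49.3 h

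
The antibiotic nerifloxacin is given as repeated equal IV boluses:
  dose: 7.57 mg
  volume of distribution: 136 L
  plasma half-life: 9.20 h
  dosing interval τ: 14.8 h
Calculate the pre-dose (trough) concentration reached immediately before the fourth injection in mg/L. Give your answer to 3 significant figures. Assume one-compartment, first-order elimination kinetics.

0.0262 mg/L

C₀ per dose = Dose / Vd = 7.57 / 136 = 0.05566 mg/L
k = ln2 / t½ = 0.693147 / 9.20 = 0.07534 h⁻¹
Fraction remaining after one interval: r = e^(−kτ) = e^(−0.07534 × 14.8) = 0.3279
Before dose 4, 3 doses have been given (aged 1τ, 2τ, 3τ).
C_trough = C₀ × (r + r² + … + r^3) = C₀ × r(1−r^3)/(1−r)
        = 0.05566 × 0.3279 × (1 − 0.03526) / (1 − 0.3279) = 0.02620 mg/L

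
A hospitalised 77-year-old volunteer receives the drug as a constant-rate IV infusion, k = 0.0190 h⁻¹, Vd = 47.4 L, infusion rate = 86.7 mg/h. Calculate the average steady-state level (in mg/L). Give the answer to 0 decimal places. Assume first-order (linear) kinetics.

CL = k × Vd = 0.01900 × 47.4 = 0.9006 L/h
At steady state Css = R₀ / CL = 86.7 / 0.9006 = 96.27 mg/L

96 mg/L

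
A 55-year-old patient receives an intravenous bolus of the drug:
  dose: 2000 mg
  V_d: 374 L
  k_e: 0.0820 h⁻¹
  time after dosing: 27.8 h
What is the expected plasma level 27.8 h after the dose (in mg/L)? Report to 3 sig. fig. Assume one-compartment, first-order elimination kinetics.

0.547 mg/L

C₀ = Dose / Vd = 2000 / 374 = 5.348 mg/L
C = C₀ · e^(−k·t) = 5.348 × e^(−0.08200 × 27.8)
  = 5.348 × 0.1023 = 0.5471 mg/L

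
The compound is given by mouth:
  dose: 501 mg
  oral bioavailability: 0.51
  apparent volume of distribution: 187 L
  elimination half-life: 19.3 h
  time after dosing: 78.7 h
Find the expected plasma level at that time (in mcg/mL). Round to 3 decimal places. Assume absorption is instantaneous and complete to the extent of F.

0.081 mcg/mL

Amount reaching circulation = F × Dose = 0.51 × 501.0 = 255.5 mg
C₀ = F·Dose / Vd = 255.5 / 187 = 1.366 mg/L
k = ln2 / t½ = 0.693147 / 19.3 = 0.03591 h⁻¹
C = C₀ · e^(−k·t) = 1.366 × e^(−0.03591 × 78.7)
  = 1.366 × 0.05924 = 0.08092 mg/L
(0.08092 mg/L = 0.08092 mcg/mL)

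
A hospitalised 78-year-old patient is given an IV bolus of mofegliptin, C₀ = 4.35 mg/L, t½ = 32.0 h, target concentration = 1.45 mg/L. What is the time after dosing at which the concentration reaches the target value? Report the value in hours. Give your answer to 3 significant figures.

50.7 h

k = ln2 / t½ = 0.693147 / 32.0 = 0.02166 h⁻¹
t = ln(C₀ / C) / k = ln(4.350 / 1.45) / 0.02166
  = ln(3.000) / 0.02166 = 1.099 / 0.02166 = 50.74 h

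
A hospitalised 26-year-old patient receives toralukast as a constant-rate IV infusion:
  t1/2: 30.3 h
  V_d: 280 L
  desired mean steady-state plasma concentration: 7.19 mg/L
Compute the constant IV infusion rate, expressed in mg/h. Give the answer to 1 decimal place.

k = ln2 / t½ = 0.693147 / 30.3 = 0.02288 h⁻¹
CL = k × Vd = 0.02288 × 280 = 6.406 L/h
At steady state, infusion rate R₀ = Css × CL = 7.19 × 6.406 = 46.06 mg/h

46.1 mg/h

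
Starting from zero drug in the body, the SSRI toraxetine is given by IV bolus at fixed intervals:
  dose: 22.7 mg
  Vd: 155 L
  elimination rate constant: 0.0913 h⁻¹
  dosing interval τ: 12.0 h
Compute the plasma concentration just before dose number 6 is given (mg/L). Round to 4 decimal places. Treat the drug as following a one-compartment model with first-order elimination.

C₀ per dose = Dose / Vd = 22.7 / 155 = 0.1465 mg/L
Fraction remaining after one interval: r = e^(−kτ) = e^(−0.09130 × 12.0) = 0.3343
Before dose 6, 5 doses have been given (aged 1τ, 2τ, 3τ, 4τ, 5τ).
C_trough = C₀ × (r + r² + … + r^5) = C₀ × r(1−r^5)/(1−r)
        = 0.1465 × 0.3343 × (1 − 0.004175) / (1 − 0.3343) = 0.07326 mg/L

0.0733 mg/L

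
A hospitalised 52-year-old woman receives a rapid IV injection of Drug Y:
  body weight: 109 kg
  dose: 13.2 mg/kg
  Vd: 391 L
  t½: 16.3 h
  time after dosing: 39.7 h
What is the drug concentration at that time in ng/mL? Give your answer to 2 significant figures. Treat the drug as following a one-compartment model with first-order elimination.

Total dose = 13.2 × 109 = 1439 mg
C₀ = Dose / Vd = 1439 / 391 = 3.680 mg/L
k = ln2 / t½ = 0.693147 / 16.3 = 0.04252 h⁻¹
C = C₀ · e^(−k·t) = 3.680 × e^(−0.04252 × 39.7)
  = 3.680 × 0.1849 = 0.6804 mg/L
Convert: 0.6804 mg/L × 1000 = 680.4 ng/mL

680 ng/mL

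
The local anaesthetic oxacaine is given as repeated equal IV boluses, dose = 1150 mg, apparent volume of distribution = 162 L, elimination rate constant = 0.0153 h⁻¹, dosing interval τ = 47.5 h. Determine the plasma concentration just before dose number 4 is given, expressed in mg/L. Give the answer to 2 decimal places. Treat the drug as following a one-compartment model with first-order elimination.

5.89 mg/L

C₀ per dose = Dose / Vd = 1150 / 162 = 7.099 mg/L
Fraction remaining after one interval: r = e^(−kτ) = e^(−0.01530 × 47.5) = 0.4835
Before dose 4, 3 doses have been given (aged 1τ, 2τ, 3τ).
C_trough = C₀ × (r + r² + … + r^3) = C₀ × r(1−r^3)/(1−r)
        = 7.099 × 0.4835 × (1 − 0.1130) / (1 − 0.4835) = 5.894 mg/L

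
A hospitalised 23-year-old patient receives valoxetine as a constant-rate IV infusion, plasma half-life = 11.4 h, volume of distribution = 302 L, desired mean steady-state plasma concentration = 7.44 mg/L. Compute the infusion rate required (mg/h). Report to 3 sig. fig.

k = ln2 / t½ = 0.693147 / 11.4 = 0.06080 h⁻¹
CL = k × Vd = 0.06080 × 302 = 18.36 L/h
At steady state, infusion rate R₀ = Css × CL = 7.44 × 18.36 = 136.6 mg/h

137 mg/h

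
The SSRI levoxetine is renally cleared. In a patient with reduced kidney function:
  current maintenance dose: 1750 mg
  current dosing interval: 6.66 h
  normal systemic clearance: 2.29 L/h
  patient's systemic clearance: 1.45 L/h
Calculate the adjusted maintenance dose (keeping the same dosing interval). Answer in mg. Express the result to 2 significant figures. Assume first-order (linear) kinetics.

To keep the same average steady-state level, dosing rate must scale with clearance.
CL ratio = 1.45 / 2.29 = 0.6332
New dose (same interval) = 1750 × 0.6332 = 1108 mg

1100 mg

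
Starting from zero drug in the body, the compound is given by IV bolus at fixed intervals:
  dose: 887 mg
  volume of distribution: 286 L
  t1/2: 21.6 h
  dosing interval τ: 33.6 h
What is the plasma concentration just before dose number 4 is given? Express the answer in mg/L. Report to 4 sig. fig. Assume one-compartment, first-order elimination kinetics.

1.536 mg/L

C₀ per dose = Dose / Vd = 887 / 286 = 3.101 mg/L
k = ln2 / t½ = 0.693147 / 21.6 = 0.03209 h⁻¹
Fraction remaining after one interval: r = e^(−kτ) = e^(−0.03209 × 33.6) = 0.3402
Before dose 4, 3 doses have been given (aged 1τ, 2τ, 3τ).
C_trough = C₀ × (r + r² + … + r^3) = C₀ × r(1−r^3)/(1−r)
        = 3.101 × 0.3402 × (1 − 0.03937) / (1 − 0.3402) = 1.536 mg/L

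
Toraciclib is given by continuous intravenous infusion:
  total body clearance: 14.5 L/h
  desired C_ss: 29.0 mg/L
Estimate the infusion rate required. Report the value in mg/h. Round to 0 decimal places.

421 mg/h

At steady state, infusion rate R₀ = Css × CL = 29.0 × 14.50 = 420.5 mg/h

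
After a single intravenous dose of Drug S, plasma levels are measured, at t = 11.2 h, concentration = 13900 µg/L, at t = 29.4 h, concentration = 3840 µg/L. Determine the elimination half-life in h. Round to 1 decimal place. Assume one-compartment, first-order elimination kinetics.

9.8 h

k = ln(C₁/C₂) / (t₂ − t₁) = ln(13900/3840) / (29.4 − 11.2)
  = 1.286 / 18.20 = 0.07066 h⁻¹
t½ = ln2 / k = 0.693147 / 0.07066 = 9.810 h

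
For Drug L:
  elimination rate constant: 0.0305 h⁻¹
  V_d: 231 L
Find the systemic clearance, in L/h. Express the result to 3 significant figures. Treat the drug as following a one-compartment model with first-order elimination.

CL = k × Vd = 0.0305 × 231 = 7.046 L/h

7.05 L/h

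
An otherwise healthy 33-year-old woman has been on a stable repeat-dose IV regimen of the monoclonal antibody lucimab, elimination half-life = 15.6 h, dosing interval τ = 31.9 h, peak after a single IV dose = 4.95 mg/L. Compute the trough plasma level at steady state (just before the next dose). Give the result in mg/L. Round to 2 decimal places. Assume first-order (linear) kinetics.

1.58 mg/L

k = ln2 / t½ = 0.693147 / 15.6 = 0.04443 h⁻¹
e^(−kτ) = e^(−0.04443 × 31.9) = 0.2424
Accumulation ratio R = 1 / (1 − e^(−kτ)) = 1 / (1 − 0.2424) = 1.320
Steady-state trough = C₀ × R × e^(−kτ) = 4.95 × 1.320 × 0.2424 = 1.584 mg/L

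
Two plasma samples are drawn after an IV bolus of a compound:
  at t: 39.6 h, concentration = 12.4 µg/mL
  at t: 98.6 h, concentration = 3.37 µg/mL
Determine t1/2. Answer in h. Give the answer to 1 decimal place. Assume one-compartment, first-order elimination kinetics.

31.4 h

k = ln(C₁/C₂) / (t₂ − t₁) = ln(12.4/3.37) / (98.6 − 39.6)
  = 1.303 / 59.00 = 0.02208 h⁻¹
t½ = ln2 / k = 0.693147 / 0.02208 = 31.39 h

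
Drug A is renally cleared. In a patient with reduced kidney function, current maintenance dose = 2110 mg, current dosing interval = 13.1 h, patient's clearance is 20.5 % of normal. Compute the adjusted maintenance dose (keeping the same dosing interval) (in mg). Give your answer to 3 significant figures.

433 mg

To keep the same average steady-state level, dosing rate must scale with clearance.
CL ratio = 20.5 / 100 = 0.2050
New dose (same interval) = 2110 × 0.2050 = 432.6 mg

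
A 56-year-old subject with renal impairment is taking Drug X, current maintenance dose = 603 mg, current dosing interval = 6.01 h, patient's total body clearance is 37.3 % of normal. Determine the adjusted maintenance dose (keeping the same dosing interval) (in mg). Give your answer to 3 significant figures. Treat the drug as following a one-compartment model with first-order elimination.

225 mg

To keep the same average steady-state level, dosing rate must scale with clearance.
CL ratio = 37.3 / 100 = 0.3730
New dose (same interval) = 603 × 0.3730 = 224.9 mg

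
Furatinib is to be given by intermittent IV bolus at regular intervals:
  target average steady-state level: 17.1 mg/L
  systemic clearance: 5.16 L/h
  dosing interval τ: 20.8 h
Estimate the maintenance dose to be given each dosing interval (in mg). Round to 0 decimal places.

1835 mg

At steady state, Dose/τ = Css × CL.
Dose = Css × CL × τ = 17.1 × 5.160 × 20.8 = 1835 mg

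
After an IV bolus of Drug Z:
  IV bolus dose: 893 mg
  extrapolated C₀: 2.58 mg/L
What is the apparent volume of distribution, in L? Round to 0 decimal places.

Vd = Dose / C₀ = 893.0 / 2.58 = 346.1 L

346 L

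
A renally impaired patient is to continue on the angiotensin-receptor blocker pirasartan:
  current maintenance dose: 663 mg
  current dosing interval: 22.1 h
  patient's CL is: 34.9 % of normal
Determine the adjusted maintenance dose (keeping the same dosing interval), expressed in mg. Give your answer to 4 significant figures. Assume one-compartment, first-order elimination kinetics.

To keep the same average steady-state level, dosing rate must scale with clearance.
CL ratio = 34.9 / 100 = 0.3490
New dose (same interval) = 663 × 0.3490 = 231.4 mg

231.4 mg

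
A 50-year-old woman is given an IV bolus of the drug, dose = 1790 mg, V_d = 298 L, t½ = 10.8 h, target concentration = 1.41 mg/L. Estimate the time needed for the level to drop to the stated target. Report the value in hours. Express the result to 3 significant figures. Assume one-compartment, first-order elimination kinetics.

C₀ = Dose / Vd = 1790 / 298 = 6.007 mg/L
k = ln2 / t½ = 0.693147 / 10.8 = 0.06418 h⁻¹
t = ln(C₀ / C) / k = ln(6.007 / 1.41) / 0.06418
  = ln(4.260) / 0.06418 = 1.449 / 0.06418 = 22.58 h

22.6 h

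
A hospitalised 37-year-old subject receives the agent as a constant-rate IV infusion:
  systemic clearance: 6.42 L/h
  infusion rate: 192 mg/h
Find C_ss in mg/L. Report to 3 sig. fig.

29.9 mg/L

At steady state Css = R₀ / CL = 192 / 6.420 = 29.91 mg/L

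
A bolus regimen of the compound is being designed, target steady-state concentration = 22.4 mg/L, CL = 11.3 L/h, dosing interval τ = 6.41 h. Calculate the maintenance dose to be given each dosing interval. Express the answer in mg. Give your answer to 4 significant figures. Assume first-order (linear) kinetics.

At steady state, Dose/τ = Css × CL.
Dose = Css × CL × τ = 22.4 × 11.30 × 6.41 = 1622 mg

1622 mg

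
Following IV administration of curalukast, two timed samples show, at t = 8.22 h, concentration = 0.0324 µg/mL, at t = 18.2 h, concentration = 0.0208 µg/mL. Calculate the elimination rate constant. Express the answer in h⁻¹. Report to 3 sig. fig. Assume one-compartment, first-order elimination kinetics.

k = ln(C₁/C₂) / (t₂ − t₁) = ln(0.0324/0.0208) / (18.2 − 8.22)
  = 0.4432 / 9.980 = 0.04441 h⁻¹

0.0444 h⁻¹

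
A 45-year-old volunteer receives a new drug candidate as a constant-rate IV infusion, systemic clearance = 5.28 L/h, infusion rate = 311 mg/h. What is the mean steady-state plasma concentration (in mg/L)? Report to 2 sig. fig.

59 mg/L

At steady state Css = R₀ / CL = 311 / 5.280 = 58.90 mg/L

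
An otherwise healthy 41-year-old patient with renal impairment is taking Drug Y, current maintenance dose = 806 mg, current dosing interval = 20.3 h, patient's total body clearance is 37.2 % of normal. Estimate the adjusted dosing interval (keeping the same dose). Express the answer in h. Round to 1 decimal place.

54.6 h

To keep the same average steady-state level, dosing rate must scale with clearance.
CL ratio = 37.2 / 100 = 0.3720
New interval (same dose) = 20.3 / 0.3720 = 54.57 h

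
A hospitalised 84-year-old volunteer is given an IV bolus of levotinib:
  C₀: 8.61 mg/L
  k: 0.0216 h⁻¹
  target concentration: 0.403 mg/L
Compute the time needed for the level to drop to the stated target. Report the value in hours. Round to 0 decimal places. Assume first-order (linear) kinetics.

t = ln(C₀ / C) / k = ln(8.610 / 0.403) / 0.02160
  = ln(21.36) / 0.02160 = 3.062 / 0.02160 = 141.8 h

142 h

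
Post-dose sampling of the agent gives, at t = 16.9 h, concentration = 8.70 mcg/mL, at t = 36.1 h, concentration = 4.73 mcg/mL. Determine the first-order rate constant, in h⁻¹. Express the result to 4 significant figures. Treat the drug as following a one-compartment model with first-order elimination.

0.03174 h⁻¹

k = ln(C₁/C₂) / (t₂ − t₁) = ln(8.70/4.73) / (36.1 − 16.9)
  = 0.6094 / 19.20 = 0.03174 h⁻¹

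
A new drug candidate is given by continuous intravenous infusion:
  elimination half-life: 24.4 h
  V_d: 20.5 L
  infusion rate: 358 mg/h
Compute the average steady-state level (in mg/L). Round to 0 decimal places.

k = ln2 / t½ = 0.693147 / 24.4 = 0.02841 h⁻¹
CL = k × Vd = 0.02841 × 20.5 = 0.5824 L/h
At steady state Css = R₀ / CL = 358 / 0.5824 = 614.7 mg/L

615 mg/L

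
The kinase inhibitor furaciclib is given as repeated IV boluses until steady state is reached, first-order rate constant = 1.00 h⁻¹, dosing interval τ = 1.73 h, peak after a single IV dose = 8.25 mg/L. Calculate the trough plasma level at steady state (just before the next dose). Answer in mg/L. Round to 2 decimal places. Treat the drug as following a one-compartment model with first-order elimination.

e^(−kτ) = e^(−1.000 × 1.73) = 0.1773
Accumulation ratio R = 1 / (1 − e^(−kτ)) = 1 / (1 − 0.1773) = 1.216
Steady-state trough = C₀ × R × e^(−kτ) = 8.25 × 1.216 × 0.1773 = 1.779 mg/L

1.78 mg/L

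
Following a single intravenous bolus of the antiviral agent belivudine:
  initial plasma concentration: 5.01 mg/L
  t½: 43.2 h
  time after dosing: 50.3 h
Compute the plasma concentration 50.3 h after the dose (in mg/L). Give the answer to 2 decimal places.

k = ln2 / t½ = 0.693147 / 43.2 = 0.01605 h⁻¹
C = C₀ · e^(−k·t) = 5.010 × e^(−0.01605 × 50.3)
  = 5.010 × 0.4461 = 2.235 mg/L

2.24 mg/L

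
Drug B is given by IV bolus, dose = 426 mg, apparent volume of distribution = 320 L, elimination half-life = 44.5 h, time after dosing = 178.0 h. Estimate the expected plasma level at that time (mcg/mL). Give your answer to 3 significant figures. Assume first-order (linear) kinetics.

C₀ = Dose / Vd = 426.0 / 320 = 1.331 mg/L
k = ln2 / t½ = 0.693147 / 44.5 = 0.01558 h⁻¹
t / t½ = 178.0 / 44.5 = 4 half-lives
C = C₀ × (1/2)^4 = 1.331 × 0.06250 = 0.08319 mg/L
(0.08319 mg/L = 0.08319 mcg/mL)

0.0832 mcg/mL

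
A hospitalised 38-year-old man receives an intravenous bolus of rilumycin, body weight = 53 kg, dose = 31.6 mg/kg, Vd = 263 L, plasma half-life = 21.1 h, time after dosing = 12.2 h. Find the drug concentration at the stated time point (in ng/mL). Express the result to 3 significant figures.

4270 ng/mL

Total dose = 31.6 × 53 = 1675 mg
C₀ = Dose / Vd = 1675 / 263 = 6.369 mg/L
k = ln2 / t½ = 0.693147 / 21.1 = 0.03285 h⁻¹
C = C₀ · e^(−k·t) = 6.369 × e^(−0.03285 × 12.2)
  = 6.369 × 0.6698 = 4.266 mg/L
Convert: 4.266 mg/L × 1000 = 4266 ng/mL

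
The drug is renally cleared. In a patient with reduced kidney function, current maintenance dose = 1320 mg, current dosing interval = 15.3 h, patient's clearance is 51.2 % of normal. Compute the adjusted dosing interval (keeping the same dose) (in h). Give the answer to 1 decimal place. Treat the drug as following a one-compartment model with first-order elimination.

29.9 h

To keep the same average steady-state level, dosing rate must scale with clearance.
CL ratio = 51.2 / 100 = 0.5120
New interval (same dose) = 15.3 / 0.5120 = 29.88 h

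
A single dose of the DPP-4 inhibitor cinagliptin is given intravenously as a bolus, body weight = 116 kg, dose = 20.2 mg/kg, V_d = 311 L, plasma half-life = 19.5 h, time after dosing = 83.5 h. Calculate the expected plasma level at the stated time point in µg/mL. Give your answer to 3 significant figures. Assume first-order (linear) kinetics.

Total dose = 20.2 × 116 = 2343 mg
C₀ = Dose / Vd = 2343 / 311 = 7.534 mg/L
k = ln2 / t½ = 0.693147 / 19.5 = 0.03555 h⁻¹
C = C₀ · e^(−k·t) = 7.534 × e^(−0.03555 × 83.5)
  = 7.534 × 0.05138 = 0.3871 mg/L
(0.3871 mg/L = 0.3871 µg/mL)

0.387 µg/mL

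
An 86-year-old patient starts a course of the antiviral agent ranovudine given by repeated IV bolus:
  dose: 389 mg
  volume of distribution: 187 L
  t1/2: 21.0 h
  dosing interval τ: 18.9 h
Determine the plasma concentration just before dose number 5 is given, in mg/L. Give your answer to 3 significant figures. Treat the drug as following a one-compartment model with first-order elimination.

C₀ per dose = Dose / Vd = 389 / 187 = 2.080 mg/L
k = ln2 / t½ = 0.693147 / 21.0 = 0.03301 h⁻¹
Fraction remaining after one interval: r = e^(−kτ) = e^(−0.03301 × 18.9) = 0.5359
Before dose 5, 4 doses have been given (aged 1τ, 2τ, 3τ, 4τ).
C_trough = C₀ × (r + r² + … + r^4) = C₀ × r(1−r^4)/(1−r)
        = 2.080 × 0.5359 × (1 − 0.08248) / (1 − 0.5359) = 2.204 mg/L

2.20 mg/L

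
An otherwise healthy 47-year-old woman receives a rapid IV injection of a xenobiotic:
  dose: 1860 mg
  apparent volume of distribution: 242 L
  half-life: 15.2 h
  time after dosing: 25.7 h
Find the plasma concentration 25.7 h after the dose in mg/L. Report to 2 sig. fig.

2.4 mg/L

C₀ = Dose / Vd = 1860 / 242 = 7.686 mg/L
k = ln2 / t½ = 0.693147 / 15.2 = 0.04560 h⁻¹
C = C₀ · e^(−k·t) = 7.686 × e^(−0.04560 × 25.7)
  = 7.686 × 0.3098 = 2.381 mg/L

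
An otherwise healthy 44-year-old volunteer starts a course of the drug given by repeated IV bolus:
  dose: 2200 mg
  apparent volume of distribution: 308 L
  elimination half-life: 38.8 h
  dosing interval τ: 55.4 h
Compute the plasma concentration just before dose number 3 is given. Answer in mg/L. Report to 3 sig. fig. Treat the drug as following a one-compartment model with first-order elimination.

C₀ per dose = Dose / Vd = 2200 / 308 = 7.143 mg/L
k = ln2 / t½ = 0.693147 / 38.8 = 0.01786 h⁻¹
Fraction remaining after one interval: r = e^(−kτ) = e^(−0.01786 × 55.4) = 0.3718
Before dose 3, 2 doses have been given (aged 1τ, 2τ).
C_trough = C₀ × (r + r²) = 7.143 × (0.3718 + 0.1382) = 3.643 mg/L

3.64 mg/L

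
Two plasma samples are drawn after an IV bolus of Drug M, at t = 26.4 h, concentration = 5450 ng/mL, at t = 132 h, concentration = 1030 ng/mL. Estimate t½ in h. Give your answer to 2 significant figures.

44 h

k = ln(C₁/C₂) / (t₂ − t₁) = ln(5450/1030) / (132 − 26.4)
  = 1.666 / 105.6 = 0.01578 h⁻¹
t½ = ln2 / k = 0.693147 / 0.01578 = 43.93 h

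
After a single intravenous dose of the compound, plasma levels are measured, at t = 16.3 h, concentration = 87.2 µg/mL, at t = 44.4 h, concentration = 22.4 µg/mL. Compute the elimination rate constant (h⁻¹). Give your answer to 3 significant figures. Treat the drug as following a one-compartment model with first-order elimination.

0.0484 h⁻¹

k = ln(C₁/C₂) / (t₂ − t₁) = ln(87.2/22.4) / (44.4 − 16.3)
  = 1.359 / 28.10 = 0.04836 h⁻¹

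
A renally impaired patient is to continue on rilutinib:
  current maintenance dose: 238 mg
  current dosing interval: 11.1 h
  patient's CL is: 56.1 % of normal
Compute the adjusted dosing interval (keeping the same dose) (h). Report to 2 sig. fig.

To keep the same average steady-state level, dosing rate must scale with clearance.
CL ratio = 56.1 / 100 = 0.5610
New interval (same dose) = 11.1 / 0.5610 = 19.79 h

20 h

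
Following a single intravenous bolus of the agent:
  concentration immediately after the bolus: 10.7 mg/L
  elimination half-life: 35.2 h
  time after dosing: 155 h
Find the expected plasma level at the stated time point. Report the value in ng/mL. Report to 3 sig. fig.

506 ng/mL

k = ln2 / t½ = 0.693147 / 35.2 = 0.01969 h⁻¹
C = C₀ · e^(−k·t) = 10.70 × e^(−0.01969 × 155)
  = 10.70 × 0.04727 = 0.5058 mg/L
Convert: 0.5058 mg/L × 1000 = 505.8 ng/mL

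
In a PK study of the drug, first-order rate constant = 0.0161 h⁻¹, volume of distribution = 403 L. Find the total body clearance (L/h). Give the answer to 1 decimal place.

6.5 L/h

CL = k × Vd = 0.0161 × 403 = 6.488 L/h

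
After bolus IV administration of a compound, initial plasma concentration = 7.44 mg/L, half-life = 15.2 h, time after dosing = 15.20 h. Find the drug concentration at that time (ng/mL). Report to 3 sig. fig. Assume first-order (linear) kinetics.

k = ln2 / t½ = 0.693147 / 15.2 = 0.04560 h⁻¹
t / t½ = 15.20 / 15.2 = 1 half-lives
C = C₀ × (1/2)^1 = 7.440 × 0.5000 = 3.720 mg/L
Convert: 3.720 mg/L × 1000 = 3720 ng/mL

3720 ng/mL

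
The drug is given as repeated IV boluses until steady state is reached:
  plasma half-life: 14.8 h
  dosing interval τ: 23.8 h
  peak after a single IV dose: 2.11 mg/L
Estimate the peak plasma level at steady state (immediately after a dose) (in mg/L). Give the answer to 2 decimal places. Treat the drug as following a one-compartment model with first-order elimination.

k = ln2 / t½ = 0.693147 / 14.8 = 0.04683 h⁻¹
e^(−kτ) = e^(−0.04683 × 23.8) = 0.3281
Accumulation ratio R = 1 / (1 − e^(−kτ)) = 1 / (1 − 0.3281) = 1.488
Steady-state peak = C₀ × R = 2.11 × 1.488 = 3.140 mg/L

3.14 mg/L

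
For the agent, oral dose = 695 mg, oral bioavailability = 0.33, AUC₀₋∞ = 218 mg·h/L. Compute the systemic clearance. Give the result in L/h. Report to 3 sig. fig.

CL = F·Dose / AUC = 0.33 × 695 / 218 = 1.052 L/h

1.05 L/h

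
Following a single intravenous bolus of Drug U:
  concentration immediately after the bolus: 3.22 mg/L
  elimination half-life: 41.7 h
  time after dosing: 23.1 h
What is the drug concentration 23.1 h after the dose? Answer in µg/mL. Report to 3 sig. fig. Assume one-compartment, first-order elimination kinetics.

k = ln2 / t½ = 0.693147 / 41.7 = 0.01662 h⁻¹
C = C₀ · e^(−k·t) = 3.220 × e^(−0.01662 × 23.1)
  = 3.220 × 0.6812 = 2.193 mg/L
(2.193 mg/L = 2.193 µg/mL)

2.19 µg/mL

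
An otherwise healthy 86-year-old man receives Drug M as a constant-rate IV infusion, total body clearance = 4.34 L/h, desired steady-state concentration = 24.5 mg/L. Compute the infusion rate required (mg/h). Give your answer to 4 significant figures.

106.3 mg/h

At steady state, infusion rate R₀ = Css × CL = 24.5 × 4.340 = 106.3 mg/h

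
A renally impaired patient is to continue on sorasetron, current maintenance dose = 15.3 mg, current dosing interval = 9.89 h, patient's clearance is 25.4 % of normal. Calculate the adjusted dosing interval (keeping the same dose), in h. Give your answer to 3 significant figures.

38.9 h

To keep the same average steady-state level, dosing rate must scale with clearance.
CL ratio = 25.4 / 100 = 0.2540
New interval (same dose) = 9.89 / 0.2540 = 38.94 h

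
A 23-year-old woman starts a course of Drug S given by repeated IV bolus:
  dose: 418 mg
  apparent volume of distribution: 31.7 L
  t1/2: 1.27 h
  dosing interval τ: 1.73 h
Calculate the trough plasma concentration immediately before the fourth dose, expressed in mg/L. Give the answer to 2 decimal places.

7.90 mg/L

C₀ per dose = Dose / Vd = 418 / 31.7 = 13.19 mg/L
k = ln2 / t½ = 0.693147 / 1.27 = 0.5458 h⁻¹
Fraction remaining after one interval: r = e^(−kτ) = e^(−0.5458 × 1.73) = 0.3890
Before dose 4, 3 doses have been given (aged 1τ, 2τ, 3τ).
C_trough = C₀ × (r + r² + … + r^3) = C₀ × r(1−r^3)/(1−r)
        = 13.19 × 0.3890 × (1 − 0.05886) / (1 − 0.3890) = 7.903 mg/L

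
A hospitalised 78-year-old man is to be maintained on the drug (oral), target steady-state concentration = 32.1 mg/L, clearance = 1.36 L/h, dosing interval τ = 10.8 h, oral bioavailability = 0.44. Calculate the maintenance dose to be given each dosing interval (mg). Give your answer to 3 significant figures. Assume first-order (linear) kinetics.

1070 mg

At steady state, F × (Dose/τ) = Css × CL.
Dose = Css × CL × τ / F = 32.1 × 1.360 × 10.8 / 0.44 = 1072 mg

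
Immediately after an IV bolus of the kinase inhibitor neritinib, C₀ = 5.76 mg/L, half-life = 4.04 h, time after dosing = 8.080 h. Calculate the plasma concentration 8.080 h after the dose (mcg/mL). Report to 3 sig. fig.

k = ln2 / t½ = 0.693147 / 4.04 = 0.1716 h⁻¹
t / t½ = 8.080 / 4.04 = 2 half-lives
C = C₀ × (1/2)^2 = 5.760 × 0.2500 = 1.440 mg/L
(1.440 mg/L = 1.440 mcg/mL)

1.44 mcg/mL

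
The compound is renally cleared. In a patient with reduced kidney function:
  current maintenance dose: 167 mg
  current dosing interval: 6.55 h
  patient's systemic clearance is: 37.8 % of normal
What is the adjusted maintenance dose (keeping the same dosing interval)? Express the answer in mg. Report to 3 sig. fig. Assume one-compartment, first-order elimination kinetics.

To keep the same average steady-state level, dosing rate must scale with clearance.
CL ratio = 37.8 / 100 = 0.3780
New dose (same interval) = 167 × 0.3780 = 63.13 mg

63.1 mg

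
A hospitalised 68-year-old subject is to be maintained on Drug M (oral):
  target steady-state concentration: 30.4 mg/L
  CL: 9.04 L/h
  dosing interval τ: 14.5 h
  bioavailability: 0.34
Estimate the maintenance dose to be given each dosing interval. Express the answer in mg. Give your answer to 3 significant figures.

11700 mg

At steady state, F × (Dose/τ) = Css × CL.
Dose = Css × CL × τ / F = 30.4 × 9.040 × 14.5 / 0.34 = 11720 mg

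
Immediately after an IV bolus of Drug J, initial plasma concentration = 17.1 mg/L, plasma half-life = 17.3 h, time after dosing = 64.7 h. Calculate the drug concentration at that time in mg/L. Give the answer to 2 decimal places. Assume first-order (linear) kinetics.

k = ln2 / t½ = 0.693147 / 17.3 = 0.04007 h⁻¹
C = C₀ · e^(−k·t) = 17.10 × e^(−0.04007 × 64.7)
  = 17.10 × 0.07483 = 1.280 mg/L

1.28 mg/L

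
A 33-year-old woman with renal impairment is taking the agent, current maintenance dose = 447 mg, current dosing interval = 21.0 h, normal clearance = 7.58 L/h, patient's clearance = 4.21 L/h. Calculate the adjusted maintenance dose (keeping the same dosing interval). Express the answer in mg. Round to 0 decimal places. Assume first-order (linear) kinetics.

248 mg

To keep the same average steady-state level, dosing rate must scale with clearance.
CL ratio = 4.21 / 7.58 = 0.5554
New dose (same interval) = 447 × 0.5554 = 248.3 mg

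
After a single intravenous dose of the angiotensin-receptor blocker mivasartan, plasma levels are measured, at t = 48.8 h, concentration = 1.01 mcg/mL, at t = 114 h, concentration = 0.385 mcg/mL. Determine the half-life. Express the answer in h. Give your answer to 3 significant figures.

k = ln(C₁/C₂) / (t₂ − t₁) = ln(1.01/0.385) / (114 − 48.8)
  = 0.9645 / 65.20 = 0.01479 h⁻¹
t½ = ln2 / k = 0.693147 / 0.01479 = 46.87 h

46.9 h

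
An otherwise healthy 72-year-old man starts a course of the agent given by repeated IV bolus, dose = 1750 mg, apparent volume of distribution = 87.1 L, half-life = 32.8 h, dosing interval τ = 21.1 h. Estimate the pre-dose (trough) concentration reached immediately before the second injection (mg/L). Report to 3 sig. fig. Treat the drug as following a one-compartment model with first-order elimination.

C₀ per dose = Dose / Vd = 1750 / 87.1 = 20.09 mg/L
k = ln2 / t½ = 0.693147 / 32.8 = 0.02113 h⁻¹
Fraction remaining after one interval: r = e^(−kτ) = e^(−0.02113 × 21.1) = 0.6403
Before dose 2, 1 dose has been given (aged 1τ).
C_trough = C₀ × r = 20.09 × 0.6403 = 12.86 mg/L

12.9 mg/L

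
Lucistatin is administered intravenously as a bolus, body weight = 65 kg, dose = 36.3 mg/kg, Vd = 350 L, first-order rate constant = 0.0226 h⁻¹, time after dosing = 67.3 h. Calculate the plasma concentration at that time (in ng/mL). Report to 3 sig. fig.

Total dose = 36.3 × 65 = 2360 mg
C₀ = Dose / Vd = 2360 / 350 = 6.743 mg/L
C = C₀ · e^(−k·t) = 6.743 × e^(−0.02260 × 67.3)
  = 6.743 × 0.2185 = 1.473 mg/L
Convert: 1.473 mg/L × 1000 = 1473 ng/mL

1470 ng/mL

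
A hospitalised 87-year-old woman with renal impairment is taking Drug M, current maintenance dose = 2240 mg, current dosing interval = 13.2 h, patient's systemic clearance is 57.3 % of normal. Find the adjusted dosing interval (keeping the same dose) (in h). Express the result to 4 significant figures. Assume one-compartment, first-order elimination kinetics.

23.04 h

To keep the same average steady-state level, dosing rate must scale with clearance.
CL ratio = 57.3 / 100 = 0.5730
New interval (same dose) = 13.2 / 0.5730 = 23.04 h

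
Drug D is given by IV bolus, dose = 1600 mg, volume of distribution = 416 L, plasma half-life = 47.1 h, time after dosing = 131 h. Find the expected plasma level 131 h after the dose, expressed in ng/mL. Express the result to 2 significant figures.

560 ng/mL

C₀ = Dose / Vd = 1600 / 416 = 3.846 mg/L
k = ln2 / t½ = 0.693147 / 47.1 = 0.01472 h⁻¹
C = C₀ · e^(−k·t) = 3.846 × e^(−0.01472 × 131)
  = 3.846 × 0.1454 = 0.5592 mg/L
Convert: 0.5592 mg/L × 1000 = 559.2 ng/mL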